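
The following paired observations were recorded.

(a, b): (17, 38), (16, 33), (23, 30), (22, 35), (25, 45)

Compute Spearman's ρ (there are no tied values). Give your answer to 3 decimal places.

Rank a: 2, 1, 4, 3, 5
Rank b: 4, 2, 1, 3, 5
d = rank(a) − rank(b): -2, -1, 3, 0, 0; Σd² = 14
ρ = 1 − 6Σd² / [n(n²−1)] = 1 − 6×14 / (5×24) = 1 − 84/120 ≈ 0.300

0.300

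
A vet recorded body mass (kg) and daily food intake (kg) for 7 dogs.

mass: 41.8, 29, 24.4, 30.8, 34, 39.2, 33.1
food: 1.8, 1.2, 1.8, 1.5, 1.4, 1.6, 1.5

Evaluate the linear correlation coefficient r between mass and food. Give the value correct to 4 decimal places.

0.2252

n = 7, Σx = 232.3, Σy = 10.8, Σx² = 7920.49, Σy² = 16.94, Σxy = 360.13
nΣxy − ΣxΣy = 2520.91 − 2508.84 = 12.07
nΣx² − (Σx)² = 55443.43 − 53963.29 = 1480.14; nΣy² − (Σy)² = 118.58 − 116.64 = 1.94
r = 12.07 / √(1480.14 × 1.94) = 12.07 / 53.5861 ≈ 0.2252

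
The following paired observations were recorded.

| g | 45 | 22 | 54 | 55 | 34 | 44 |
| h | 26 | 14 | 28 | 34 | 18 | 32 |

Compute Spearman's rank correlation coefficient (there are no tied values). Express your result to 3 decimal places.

0.829

Rank g: 4, 1, 5, 6, 2, 3
Rank h: 3, 1, 4, 6, 2, 5
d = rank(g) − rank(h): 1, 0, 1, 0, 0, -2; Σd² = 6
ρ = 1 − 6Σd² / [n(n²−1)] = 1 − 6×6 / (6×35) = 1 − 36/210 ≈ 0.829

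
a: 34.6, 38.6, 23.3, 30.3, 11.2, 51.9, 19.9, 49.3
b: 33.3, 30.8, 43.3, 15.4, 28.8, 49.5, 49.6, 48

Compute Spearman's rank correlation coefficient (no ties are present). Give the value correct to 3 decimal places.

Rank a: 5, 6, 3, 4, 1, 8, 2, 7
Rank b: 4, 3, 5, 1, 2, 7, 8, 6
d = rank(a) − rank(b): 1, 3, -2, 3, -1, 1, -6, 1; Σd² = 62
ρ = 1 − 6Σd² / [n(n²−1)] = 1 − 6×62 / (8×63) = 1 − 372/504 ≈ 0.262

0.262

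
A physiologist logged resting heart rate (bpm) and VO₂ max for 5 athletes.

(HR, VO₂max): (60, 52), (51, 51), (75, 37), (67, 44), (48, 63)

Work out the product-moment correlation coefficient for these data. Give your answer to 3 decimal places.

n = 5, Σx = 301, Σy = 247, Σx² = 18619, Σy² = 12579, Σxy = 14468
nΣxy − ΣxΣy = 72340 − 74347 = -2007
nΣx² − (Σx)² = 93095 − 90601 = 2494; nΣy² − (Σy)² = 62895 − 61009 = 1886
r = -2007 / √(2494 × 1886) = -2007 / 2168.7978 ≈ -0.925

-0.925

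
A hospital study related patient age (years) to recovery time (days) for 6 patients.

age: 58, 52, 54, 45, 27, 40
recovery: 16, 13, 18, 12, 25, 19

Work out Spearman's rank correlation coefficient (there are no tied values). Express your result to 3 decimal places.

-0.486

Rank age: 6, 4, 5, 3, 1, 2
Rank recovery: 3, 2, 4, 1, 6, 5
d = rank(age) − rank(recovery): 3, 2, 1, 2, -5, -3; Σd² = 52
ρ = 1 − 6Σd² / [n(n²−1)] = 1 − 6×52 / (6×35) = 1 − 312/210 ≈ -0.486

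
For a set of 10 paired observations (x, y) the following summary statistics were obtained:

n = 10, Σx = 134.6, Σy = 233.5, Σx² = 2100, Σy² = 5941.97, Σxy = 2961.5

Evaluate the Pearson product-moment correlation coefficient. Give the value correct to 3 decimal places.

r = (nΣxy − ΣxΣy) / √[(nΣx² − (Σx)²)(nΣy² − (Σy)²)]
Numerator: 10×2961.5 − 134.6×233.5 = -1814.1
Denominator: √[(21000 − 18117.16)(59419.7 − 54522.25)] = √[2882.84 × 4897.45] = 3757.4679
r = -1814.1 / 3757.4679 ≈ -0.483

-0.483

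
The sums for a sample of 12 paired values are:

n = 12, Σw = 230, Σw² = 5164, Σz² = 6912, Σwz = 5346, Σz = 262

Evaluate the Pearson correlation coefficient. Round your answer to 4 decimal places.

r = (nΣwz − ΣwΣz) / √[(nΣw² − (Σw)²)(nΣz² − (Σz)²)]
Numerator: 12×5346 − 230×262 = 3892
Denominator: √[(61968 − 52900)(82944 − 68644)] = √[9068 × 14300] = 11387.3790
r = 3892 / 11387.3790 ≈ 0.3418

0.3418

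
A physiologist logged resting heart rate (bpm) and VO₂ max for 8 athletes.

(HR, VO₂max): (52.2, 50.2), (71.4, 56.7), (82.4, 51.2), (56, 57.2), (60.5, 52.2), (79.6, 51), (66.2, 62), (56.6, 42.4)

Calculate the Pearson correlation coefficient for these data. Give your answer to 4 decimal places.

0.1412

n = 8, Σx = 524.9, Σy = 422.9, Σx² = 35330.97, Σy² = 22595.81, Σxy = 27812.84
nΣxy − ΣxΣy = 222502.72 − 221980.21 = 522.51
nΣx² − (Σx)² = 282647.76 − 275520.01 = 7127.75; nΣy² − (Σy)² = 180766.48 − 178844.41 = 1922.07
r = 522.51 / √(7127.75 × 1922.07) = 522.51 / 3701.3558 ≈ 0.1412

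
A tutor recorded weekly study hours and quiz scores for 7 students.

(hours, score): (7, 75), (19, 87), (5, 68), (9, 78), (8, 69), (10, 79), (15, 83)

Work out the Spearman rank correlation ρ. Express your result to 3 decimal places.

Rank hours: 2, 7, 1, 4, 3, 5, 6
Rank score: 3, 7, 1, 4, 2, 5, 6
d = rank(hours) − rank(score): -1, 0, 0, 0, 1, 0, 0; Σd² = 2
ρ = 1 − 6Σd² / [n(n²−1)] = 1 − 6×2 / (7×48) = 1 − 12/336 ≈ 0.964

0.964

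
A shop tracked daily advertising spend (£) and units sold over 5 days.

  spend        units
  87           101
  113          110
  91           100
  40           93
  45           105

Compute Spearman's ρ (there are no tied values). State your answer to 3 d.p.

0.600

Rank spend: 3, 5, 4, 1, 2
Rank units: 3, 5, 2, 1, 4
d = rank(spend) − rank(units): 0, 0, 2, 0, -2; Σd² = 8
ρ = 1 − 6Σd² / [n(n²−1)] = 1 − 6×8 / (5×24) = 1 − 48/120 ≈ 0.600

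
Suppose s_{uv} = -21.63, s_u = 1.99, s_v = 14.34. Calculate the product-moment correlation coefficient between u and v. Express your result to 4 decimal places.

r = Cov(u,v) / (s_u · s_v) = -21.63 / (1.99 × 14.34)
  = -21.63 / 28.5366 ≈ -0.7580

-0.7580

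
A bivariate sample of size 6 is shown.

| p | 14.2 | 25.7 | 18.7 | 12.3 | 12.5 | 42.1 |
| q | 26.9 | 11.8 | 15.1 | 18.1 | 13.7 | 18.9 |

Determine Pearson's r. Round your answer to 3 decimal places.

n = 6, Σp = 125.5, Σq = 104.5, Σp² = 3291.77, Σq² = 1963.37, Σpq = 2157.18
nΣpq − ΣpΣq = 12943.08 − 13114.75 = -171.67
nΣp² − (Σp)² = 19750.62 − 15750.25 = 4000.37; nΣq² − (Σq)² = 11780.22 − 10920.25 = 859.97
r = -171.67 / √(4000.37 × 859.97) = -171.67 / 1854.7771 ≈ -0.093

-0.093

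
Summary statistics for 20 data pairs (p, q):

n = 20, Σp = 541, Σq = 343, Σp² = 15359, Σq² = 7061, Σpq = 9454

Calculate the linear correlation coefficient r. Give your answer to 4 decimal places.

0.1902

r = (nΣpq − ΣpΣq) / √[(nΣp² − (Σp)²)(nΣq² − (Σq)²)]
Numerator: 20×9454 − 541×343 = 3517
Denominator: √[(307180 − 292681)(141220 − 117649)] = √[14499 × 23571] = 18486.6419
r = 3517 / 18486.6419 ≈ 0.1902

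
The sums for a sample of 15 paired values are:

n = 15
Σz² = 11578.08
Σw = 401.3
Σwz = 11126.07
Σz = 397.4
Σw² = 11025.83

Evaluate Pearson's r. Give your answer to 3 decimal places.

0.896

r = (nΣwz − ΣwΣz) / √[(nΣw² − (Σw)²)(nΣz² − (Σz)²)]
Numerator: 15×11126.07 − 401.3×397.4 = 7414.43
Denominator: √[(165387.45 − 161041.69)(173671.2 − 157926.76)] = √[4345.76 × 15744.44] = 8271.7324
r = 7414.43 / 8271.7324 ≈ 0.896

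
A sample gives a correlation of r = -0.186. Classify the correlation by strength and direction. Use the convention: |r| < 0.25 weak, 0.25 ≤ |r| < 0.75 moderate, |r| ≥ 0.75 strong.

r = -0.186 < 0 so the relationship is negative.
|r| = 0.186, which falls in the weak range.

weak negative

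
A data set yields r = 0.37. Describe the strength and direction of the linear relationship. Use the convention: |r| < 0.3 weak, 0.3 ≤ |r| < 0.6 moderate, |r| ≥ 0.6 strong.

r = 0.37 > 0 so the relationship is positive.
|r| = 0.37, which falls in the moderate range.

moderate positive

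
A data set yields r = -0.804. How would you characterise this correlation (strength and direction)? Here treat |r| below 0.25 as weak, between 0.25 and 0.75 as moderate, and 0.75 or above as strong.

r = -0.804 < 0 so the relationship is negative.
|r| = 0.804, which falls in the strong range.

strong negative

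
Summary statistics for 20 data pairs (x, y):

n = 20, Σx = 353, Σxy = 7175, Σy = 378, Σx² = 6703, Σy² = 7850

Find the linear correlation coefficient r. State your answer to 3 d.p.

0.871

r = (nΣxy − ΣxΣy) / √[(nΣx² − (Σx)²)(nΣy² − (Σy)²)]
Numerator: 20×7175 − 353×378 = 10066
Denominator: √[(134060 − 124609)(157000 − 142884)] = √[9451 × 14116] = 11550.3384
r = 10066 / 11550.3384 ≈ 0.871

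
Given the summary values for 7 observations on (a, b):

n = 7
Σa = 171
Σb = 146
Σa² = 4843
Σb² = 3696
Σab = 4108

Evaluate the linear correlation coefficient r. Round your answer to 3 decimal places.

0.823

r = (nΣab − ΣaΣb) / √[(nΣa² − (Σa)²)(nΣb² − (Σb)²)]
Numerator: 7×4108 − 171×146 = 3790
Denominator: √[(33901 − 29241)(25872 − 21316)] = √[4660 × 4556] = 4607.7066
r = 3790 / 4607.7066 ≈ 0.823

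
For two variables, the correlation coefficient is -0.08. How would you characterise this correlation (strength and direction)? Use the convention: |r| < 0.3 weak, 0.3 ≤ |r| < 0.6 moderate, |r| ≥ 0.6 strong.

weak negative

r = -0.08 < 0 so the relationship is negative.
|r| = 0.08, which falls in the weak range.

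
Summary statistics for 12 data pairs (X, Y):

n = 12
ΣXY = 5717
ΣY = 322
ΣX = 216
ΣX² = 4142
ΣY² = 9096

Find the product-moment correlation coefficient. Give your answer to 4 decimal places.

-0.2322

r = (nΣXY − ΣXΣY) / √[(nΣX² − (ΣX)²)(nΣY² − (ΣY)²)]
Numerator: 12×5717 − 216×322 = -948
Denominator: √[(49704 − 46656)(109152 − 103684)] = √[3048 × 5468] = 4082.4581
r = -948 / 4082.4581 ≈ -0.2322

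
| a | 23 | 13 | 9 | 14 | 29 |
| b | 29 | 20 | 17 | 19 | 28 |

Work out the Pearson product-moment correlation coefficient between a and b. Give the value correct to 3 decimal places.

0.940

n = 5, Σa = 88, Σb = 113, Σa² = 1816, Σb² = 2675, Σab = 2158
nΣab − ΣaΣb = 10790 − 9944 = 846
nΣa² − (Σa)² = 9080 − 7744 = 1336; nΣb² − (Σb)² = 13375 − 12769 = 606
r = 846 / √(1336 × 606) = 846 / 899.7866 ≈ 0.940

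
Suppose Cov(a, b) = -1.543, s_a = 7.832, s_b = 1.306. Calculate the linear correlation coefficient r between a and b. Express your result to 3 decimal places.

-0.151

r = Cov(a,b) / (s_a · s_b) = -1.543 / (7.832 × 1.306)
  = -1.543 / 10.2286 ≈ -0.151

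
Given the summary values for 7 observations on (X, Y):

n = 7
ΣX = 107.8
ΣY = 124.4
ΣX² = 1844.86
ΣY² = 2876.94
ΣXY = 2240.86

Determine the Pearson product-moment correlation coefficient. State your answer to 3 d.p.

r = (nΣXY − ΣXΣY) / √[(nΣX² − (ΣX)²)(nΣY² − (ΣY)²)]
Numerator: 7×2240.86 − 107.8×124.4 = 2275.7
Denominator: √[(12914.02 − 11620.84)(20138.58 − 15475.36)] = √[1293.18 × 4663.22] = 2455.6838
r = 2275.7 / 2455.6838 ≈ 0.927

0.927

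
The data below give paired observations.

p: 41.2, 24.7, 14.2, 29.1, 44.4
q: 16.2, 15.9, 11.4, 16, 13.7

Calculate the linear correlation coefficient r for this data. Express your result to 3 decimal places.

n = 5, Σp = 153.6, Σq = 73.2, Σp² = 5327.34, Σq² = 1088.9, Σpq = 2295.93
nΣpq − ΣpΣq = 11479.65 − 11243.52 = 236.13
nΣp² − (Σp)² = 26636.7 − 23592.96 = 3043.74; nΣq² − (Σq)² = 5444.5 − 5358.24 = 86.26
r = 236.13 / √(3043.74 × 86.26) = 236.13 / 512.3993 ≈ 0.461

0.461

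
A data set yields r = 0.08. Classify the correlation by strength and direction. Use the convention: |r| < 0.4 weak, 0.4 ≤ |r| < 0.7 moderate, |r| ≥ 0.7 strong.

r = 0.08 > 0 so the relationship is positive.
|r| = 0.08, which falls in the weak range.

weak positive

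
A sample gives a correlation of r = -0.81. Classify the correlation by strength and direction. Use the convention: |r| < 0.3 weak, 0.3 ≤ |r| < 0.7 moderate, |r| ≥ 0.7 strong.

r = -0.81 < 0 so the relationship is negative.
|r| = 0.81, which falls in the strong range.

strong negative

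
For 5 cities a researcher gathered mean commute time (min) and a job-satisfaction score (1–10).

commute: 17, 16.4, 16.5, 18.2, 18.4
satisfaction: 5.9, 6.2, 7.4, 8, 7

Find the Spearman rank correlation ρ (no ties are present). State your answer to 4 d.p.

Rank commute: 3, 1, 2, 4, 5
Rank satisfaction: 1, 2, 4, 5, 3
d = rank(commute) − rank(satisfaction): 2, -1, -2, -1, 2; Σd² = 14
ρ = 1 − 6Σd² / [n(n²−1)] = 1 − 6×14 / (5×24) = 1 − 84/120 ≈ 0.3000

0.3000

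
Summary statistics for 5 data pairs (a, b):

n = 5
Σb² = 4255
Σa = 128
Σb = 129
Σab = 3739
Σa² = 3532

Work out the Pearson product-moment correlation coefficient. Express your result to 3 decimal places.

r = (nΣab − ΣaΣb) / √[(nΣa² − (Σa)²)(nΣb² − (Σb)²)]
Numerator: 5×3739 − 128×129 = 2183
Denominator: √[(17660 − 16384)(21275 − 16641)] = √[1276 × 4634] = 2431.6628
r = 2183 / 2431.6628 ≈ 0.898

0.898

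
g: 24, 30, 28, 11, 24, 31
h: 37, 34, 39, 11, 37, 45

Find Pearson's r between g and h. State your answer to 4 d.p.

n = 6, Σg = 148, Σh = 203, Σg² = 3918, Σh² = 7561, Σgh = 5404
nΣgh − ΣgΣh = 32424 − 30044 = 2380
nΣg² − (Σg)² = 23508 − 21904 = 1604; nΣh² − (Σh)² = 45366 − 41209 = 4157
r = 2380 / √(1604 × 4157) = 2380 / 2582.2138 ≈ 0.9217

0.9217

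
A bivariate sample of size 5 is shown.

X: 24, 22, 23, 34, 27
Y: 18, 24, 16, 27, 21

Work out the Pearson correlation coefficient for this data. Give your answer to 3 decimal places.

0.662

n = 5, ΣX = 130, ΣY = 106, ΣX² = 3474, ΣY² = 2326, ΣXY = 2813
nΣXY − ΣXΣY = 14065 − 13780 = 285
nΣX² − (ΣX)² = 17370 − 16900 = 470; nΣY² − (ΣY)² = 11630 − 11236 = 394
r = 285 / √(470 × 394) = 285 / 430.3255 ≈ 0.662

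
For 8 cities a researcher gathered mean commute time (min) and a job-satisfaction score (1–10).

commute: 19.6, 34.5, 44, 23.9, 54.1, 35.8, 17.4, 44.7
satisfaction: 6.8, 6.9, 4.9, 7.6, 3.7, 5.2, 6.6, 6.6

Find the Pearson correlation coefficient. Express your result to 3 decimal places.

n = 8, Σx = 274, Σy = 48.3, Σx² = 10590.92, Σy² = 303.47, Σxy = 1564.76
nΣxy − ΣxΣy = 12518.08 − 13234.2 = -716.12
nΣx² − (Σx)² = 84727.36 − 75076 = 9651.36; nΣy² − (Σy)² = 2427.76 − 2332.89 = 94.87
r = -716.12 / √(9651.36 × 94.87) = -716.12 / 956.8827 ≈ -0.748

-0.748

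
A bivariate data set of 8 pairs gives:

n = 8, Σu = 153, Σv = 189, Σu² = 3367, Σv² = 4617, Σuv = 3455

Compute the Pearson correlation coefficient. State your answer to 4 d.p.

-0.6169

r = (nΣuv − ΣuΣv) / √[(nΣu² − (Σu)²)(nΣv² − (Σv)²)]
Numerator: 8×3455 − 153×189 = -1277
Denominator: √[(26936 − 23409)(36936 − 35721)] = √[3527 × 1215] = 2070.0978
r = -1277 / 2070.0978 ≈ -0.6169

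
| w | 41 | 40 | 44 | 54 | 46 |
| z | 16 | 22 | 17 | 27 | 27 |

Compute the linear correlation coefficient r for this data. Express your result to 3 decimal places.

n = 5, Σw = 225, Σz = 109, Σw² = 10249, Σz² = 2487, Σwz = 4984
nΣwz − ΣwΣz = 24920 − 24525 = 395
nΣw² − (Σw)² = 51245 − 50625 = 620; nΣz² − (Σz)² = 12435 − 11881 = 554
r = 395 / √(620 × 554) = 395 / 586.0717 ≈ 0.674

0.674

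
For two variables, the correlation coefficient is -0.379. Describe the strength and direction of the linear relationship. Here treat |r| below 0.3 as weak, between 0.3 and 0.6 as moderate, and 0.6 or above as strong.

moderate negative

r = -0.379 < 0 so the relationship is negative.
|r| = 0.379, which falls in the moderate range.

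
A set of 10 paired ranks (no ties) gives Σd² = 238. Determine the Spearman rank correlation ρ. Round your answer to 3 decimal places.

ρ = 1 − 6Σd² / [n(n²−1)] = 1 − 6×238 / (10×99)
  = 1 − 1428/990 = 1 − 1.4424 ≈ -0.442

-0.442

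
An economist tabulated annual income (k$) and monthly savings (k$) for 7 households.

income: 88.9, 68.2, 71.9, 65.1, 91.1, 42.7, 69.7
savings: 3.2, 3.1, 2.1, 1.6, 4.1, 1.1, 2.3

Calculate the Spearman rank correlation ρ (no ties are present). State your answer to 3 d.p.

Rank income: 6, 3, 5, 2, 7, 1, 4
Rank savings: 6, 5, 3, 2, 7, 1, 4
d = rank(income) − rank(savings): 0, -2, 2, 0, 0, 0, 0; Σd² = 8
ρ = 1 − 6Σd² / [n(n²−1)] = 1 − 6×8 / (7×48) = 1 − 48/336 ≈ 0.857

0.857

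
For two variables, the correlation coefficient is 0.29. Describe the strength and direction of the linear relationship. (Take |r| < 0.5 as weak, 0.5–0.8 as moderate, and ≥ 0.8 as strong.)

r = 0.29 > 0 so the relationship is positive.
|r| = 0.29, which falls in the weak range.

weak positive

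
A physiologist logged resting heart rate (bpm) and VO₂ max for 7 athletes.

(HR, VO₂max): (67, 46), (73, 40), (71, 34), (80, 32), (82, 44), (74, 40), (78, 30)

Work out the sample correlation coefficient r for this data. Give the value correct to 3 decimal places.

-0.340

n = 7, Σx = 525, Σy = 266, Σx² = 39543, Σy² = 10332, Σxy = 19884
nΣxy − ΣxΣy = 139188 − 139650 = -462
nΣx² − (Σx)² = 276801 − 275625 = 1176; nΣy² − (Σy)² = 72324 − 70756 = 1568
r = -462 / √(1176 × 1568) = -462 / 1357.9278 ≈ -0.340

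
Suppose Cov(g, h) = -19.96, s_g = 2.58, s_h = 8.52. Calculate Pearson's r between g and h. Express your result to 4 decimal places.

-0.9080

r = Cov(g,h) / (s_g · s_h) = -19.96 / (2.58 × 8.52)
  = -19.96 / 21.9816 ≈ -0.9080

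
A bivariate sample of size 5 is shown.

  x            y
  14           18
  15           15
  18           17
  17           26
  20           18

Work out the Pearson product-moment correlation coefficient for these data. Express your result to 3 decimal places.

n = 5, Σx = 84, Σy = 94, Σx² = 1434, Σy² = 1838, Σxy = 1585
nΣxy − ΣxΣy = 7925 − 7896 = 29
nΣx² − (Σx)² = 7170 − 7056 = 114; nΣy² − (Σy)² = 9190 − 8836 = 354
r = 29 / √(114 × 354) = 29 / 200.8880 ≈ 0.144

0.144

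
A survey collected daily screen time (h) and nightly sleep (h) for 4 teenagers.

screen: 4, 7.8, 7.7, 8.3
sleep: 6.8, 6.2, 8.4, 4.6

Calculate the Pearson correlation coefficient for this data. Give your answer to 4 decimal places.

-0.2439

n = 4, Σx = 27.8, Σy = 26, Σx² = 205.02, Σy² = 176.4, Σxy = 178.42
nΣxy − ΣxΣy = 713.68 − 722.8 = -9.12
nΣx² − (Σx)² = 820.08 − 772.84 = 47.24; nΣy² − (Σy)² = 705.6 − 676 = 29.6
r = -9.12 / √(47.24 × 29.6) = -9.12 / 37.3939 ≈ -0.2439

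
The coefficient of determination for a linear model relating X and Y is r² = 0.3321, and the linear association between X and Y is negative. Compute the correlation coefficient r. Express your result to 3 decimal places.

|r| = √0.3321 = 0.576
The association is negative, so r = −0.576.

-0.576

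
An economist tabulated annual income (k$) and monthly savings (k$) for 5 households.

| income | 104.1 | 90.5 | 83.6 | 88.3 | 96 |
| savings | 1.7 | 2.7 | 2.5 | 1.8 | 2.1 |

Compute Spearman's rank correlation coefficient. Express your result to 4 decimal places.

-0.5000

Rank income: 5, 3, 1, 2, 4
Rank savings: 1, 5, 4, 2, 3
d = rank(income) − rank(savings): 4, -2, -3, 0, 1; Σd² = 30
ρ = 1 − 6Σd² / [n(n²−1)] = 1 − 6×30 / (5×24) = 1 − 180/120 ≈ -0.5000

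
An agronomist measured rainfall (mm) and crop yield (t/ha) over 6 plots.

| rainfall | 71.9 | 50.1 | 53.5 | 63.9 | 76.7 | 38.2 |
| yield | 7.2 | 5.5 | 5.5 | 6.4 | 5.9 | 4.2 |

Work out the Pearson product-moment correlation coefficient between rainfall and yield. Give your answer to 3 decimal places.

0.829

n = 6, Σx = 354.3, Σy = 34.7, Σx² = 21967.21, Σy² = 205.75, Σxy = 2109.41
nΣxy − ΣxΣy = 12656.46 − 12294.21 = 362.25
nΣx² − (Σx)² = 131803.26 − 125528.49 = 6274.77; nΣy² − (Σy)² = 1234.5 − 1204.09 = 30.41
r = 362.25 / √(6274.77 × 30.41) = 362.25 / 436.8246 ≈ 0.829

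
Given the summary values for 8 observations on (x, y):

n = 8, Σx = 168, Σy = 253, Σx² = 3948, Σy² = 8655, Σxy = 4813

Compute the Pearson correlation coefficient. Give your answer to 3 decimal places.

-0.954

r = (nΣxy − ΣxΣy) / √[(nΣx² − (Σx)²)(nΣy² − (Σy)²)]
Numerator: 8×4813 − 168×253 = -4000
Denominator: √[(31584 − 28224)(69240 − 64009)] = √[3360 × 5231] = 4192.3931
r = -4000 / 4192.3931 ≈ -0.954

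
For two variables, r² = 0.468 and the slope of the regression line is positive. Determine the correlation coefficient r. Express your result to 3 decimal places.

|r| = √0.468 = 0.684
The association is positive, so r = 0.684.

0.684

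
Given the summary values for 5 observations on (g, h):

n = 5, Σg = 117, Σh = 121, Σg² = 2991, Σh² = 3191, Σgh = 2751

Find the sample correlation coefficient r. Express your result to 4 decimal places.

r = (nΣgh − ΣgΣh) / √[(nΣg² − (Σg)²)(nΣh² − (Σh)²)]
Numerator: 5×2751 − 117×121 = -402
Denominator: √[(14955 − 13689)(15955 − 14641)] = √[1266 × 1314] = 1289.7767
r = -402 / 1289.7767 ≈ -0.3117

-0.3117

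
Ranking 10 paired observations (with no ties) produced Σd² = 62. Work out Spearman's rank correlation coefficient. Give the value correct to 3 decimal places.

ρ = 1 − 6Σd² / [n(n²−1)] = 1 − 6×62 / (10×99)
  = 1 − 372/990 = 1 − 0.3758 ≈ 0.624

0.624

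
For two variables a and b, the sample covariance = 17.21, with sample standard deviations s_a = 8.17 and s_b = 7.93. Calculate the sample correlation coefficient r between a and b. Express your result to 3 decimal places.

0.266

r = Cov(a,b) / (s_a · s_b) = 17.21 / (8.17 × 7.93)
  = 17.21 / 64.7881 ≈ 0.266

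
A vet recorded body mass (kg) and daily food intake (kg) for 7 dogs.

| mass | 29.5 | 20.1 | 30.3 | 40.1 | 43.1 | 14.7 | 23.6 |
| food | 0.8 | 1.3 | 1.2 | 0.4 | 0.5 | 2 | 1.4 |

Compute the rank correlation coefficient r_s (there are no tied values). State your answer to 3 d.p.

Rank mass: 4, 2, 5, 6, 7, 1, 3
Rank food: 3, 5, 4, 1, 2, 7, 6
d = rank(mass) − rank(food): 1, -3, 1, 5, 5, -6, -3; Σd² = 106
ρ = 1 − 6Σd² / [n(n²−1)] = 1 − 6×106 / (7×48) = 1 − 636/336 ≈ -0.893

-0.893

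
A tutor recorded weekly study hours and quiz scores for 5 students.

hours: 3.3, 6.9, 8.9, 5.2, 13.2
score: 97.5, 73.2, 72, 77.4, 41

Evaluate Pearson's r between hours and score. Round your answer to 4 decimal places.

n = 5, Σx = 37.5, Σy = 361.1, Σx² = 338.99, Σy² = 27720.25, Σxy = 2411.31
nΣxy − ΣxΣy = 12056.55 − 13541.25 = -1484.7
nΣx² − (Σx)² = 1694.95 − 1406.25 = 288.7; nΣy² − (Σy)² = 138601.25 − 130393.21 = 8208.04
r = -1484.7 / √(288.7 × 8208.04) = -1484.7 / 1539.3704 ≈ -0.9645

-0.9645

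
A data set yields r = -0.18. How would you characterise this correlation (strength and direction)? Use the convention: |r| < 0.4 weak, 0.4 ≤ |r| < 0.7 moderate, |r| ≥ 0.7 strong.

r = -0.18 < 0 so the relationship is negative.
|r| = 0.18, which falls in the weak range.

weak negative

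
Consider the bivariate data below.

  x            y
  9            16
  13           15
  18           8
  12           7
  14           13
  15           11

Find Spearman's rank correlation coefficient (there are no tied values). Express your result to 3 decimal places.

Rank x: 1, 3, 6, 2, 4, 5
Rank y: 6, 5, 2, 1, 4, 3
d = rank(x) − rank(y): -5, -2, 4, 1, 0, 2; Σd² = 50
ρ = 1 − 6Σd² / [n(n²−1)] = 1 − 6×50 / (6×35) = 1 − 300/210 ≈ -0.429

-0.429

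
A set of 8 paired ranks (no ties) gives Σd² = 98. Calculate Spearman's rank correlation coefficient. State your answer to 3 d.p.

-0.167

ρ = 1 − 6Σd² / [n(n²−1)] = 1 − 6×98 / (8×63)
  = 1 − 588/504 = 1 − 1.1667 ≈ -0.167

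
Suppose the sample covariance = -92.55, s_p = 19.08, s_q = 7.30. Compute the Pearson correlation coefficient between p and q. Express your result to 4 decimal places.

r = Cov(p,q) / (s_p · s_q) = -92.55 / (19.08 × 7.30)
  = -92.55 / 139.2840 ≈ -0.6645

-0.6645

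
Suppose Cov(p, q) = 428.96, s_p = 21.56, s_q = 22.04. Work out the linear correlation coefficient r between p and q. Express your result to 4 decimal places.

r = Cov(p,q) / (s_p · s_q) = 428.96 / (21.56 × 22.04)
  = 428.96 / 475.1824 ≈ 0.9027

0.9027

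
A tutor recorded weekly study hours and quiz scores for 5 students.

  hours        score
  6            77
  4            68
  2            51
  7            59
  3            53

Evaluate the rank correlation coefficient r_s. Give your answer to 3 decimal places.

0.700

Rank hours: 4, 3, 1, 5, 2
Rank score: 5, 4, 1, 3, 2
d = rank(hours) − rank(score): -1, -1, 0, 2, 0; Σd² = 6
ρ = 1 − 6Σd² / [n(n²−1)] = 1 − 6×6 / (5×24) = 1 − 36/120 ≈ 0.700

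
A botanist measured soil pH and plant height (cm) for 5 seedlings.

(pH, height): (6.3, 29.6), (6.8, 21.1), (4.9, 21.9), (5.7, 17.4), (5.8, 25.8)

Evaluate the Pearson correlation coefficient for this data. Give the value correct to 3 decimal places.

0.216

n = 5, Σx = 29.5, Σy = 115.8, Σx² = 176.07, Σy² = 2769.38, Σxy = 686.09
nΣxy − ΣxΣy = 3430.45 − 3416.1 = 14.35
nΣx² − (Σx)² = 880.35 − 870.25 = 10.1; nΣy² − (Σy)² = 13846.9 − 13409.64 = 437.26
r = 14.35 / √(10.1 × 437.26) = 14.35 / 66.4554 ≈ 0.216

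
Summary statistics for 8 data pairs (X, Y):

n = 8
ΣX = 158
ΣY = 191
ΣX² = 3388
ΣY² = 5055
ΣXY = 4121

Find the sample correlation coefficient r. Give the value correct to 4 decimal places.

0.9585

r = (nΣXY − ΣXΣY) / √[(nΣX² − (ΣX)²)(nΣY² − (ΣY)²)]
Numerator: 8×4121 − 158×191 = 2790
Denominator: √[(27104 − 24964)(40440 − 36481)] = √[2140 × 3959] = 2910.7147
r = 2790 / 2910.7147 ≈ 0.9585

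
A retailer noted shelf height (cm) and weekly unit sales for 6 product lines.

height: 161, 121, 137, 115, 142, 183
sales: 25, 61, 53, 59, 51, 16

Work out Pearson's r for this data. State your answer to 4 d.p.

n = 6, Σx = 859, Σy = 265, Σx² = 126209, Σy² = 13493, Σxy = 35622
nΣxy − ΣxΣy = 213732 − 227635 = -13903
nΣx² − (Σx)² = 757254 − 737881 = 19373; nΣy² − (Σy)² = 80958 − 70225 = 10733
r = -13903 / √(19373 × 10733) = -13903 / 14419.7923 ≈ -0.9642

-0.9642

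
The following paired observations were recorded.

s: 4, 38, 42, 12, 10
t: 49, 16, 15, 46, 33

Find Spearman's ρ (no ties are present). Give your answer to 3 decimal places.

-0.900

Rank s: 1, 4, 5, 3, 2
Rank t: 5, 2, 1, 4, 3
d = rank(s) − rank(t): -4, 2, 4, -1, -1; Σd² = 38
ρ = 1 − 6Σd² / [n(n²−1)] = 1 − 6×38 / (5×24) = 1 − 228/120 ≈ -0.900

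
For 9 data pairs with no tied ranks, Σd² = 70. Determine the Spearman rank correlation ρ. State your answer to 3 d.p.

0.417

ρ = 1 − 6Σd² / [n(n²−1)] = 1 − 6×70 / (9×80)
  = 1 − 420/720 = 1 − 0.5833 ≈ 0.417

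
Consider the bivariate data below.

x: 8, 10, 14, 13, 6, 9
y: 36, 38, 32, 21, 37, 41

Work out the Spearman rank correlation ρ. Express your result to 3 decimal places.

-0.486

Rank x: 2, 4, 6, 5, 1, 3
Rank y: 3, 5, 2, 1, 4, 6
d = rank(x) − rank(y): -1, -1, 4, 4, -3, -3; Σd² = 52
ρ = 1 − 6Σd² / [n(n²−1)] = 1 − 6×52 / (6×35) = 1 − 312/210 ≈ -0.486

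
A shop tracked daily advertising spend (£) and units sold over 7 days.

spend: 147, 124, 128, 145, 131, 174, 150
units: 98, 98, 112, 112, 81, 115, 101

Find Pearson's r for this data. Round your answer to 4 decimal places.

0.4757

n = 7, Σx = 999, Σy = 717, Σx² = 144331, Σy² = 74283, Σxy = 102905
nΣxy − ΣxΣy = 720335 − 716283 = 4052
nΣx² − (Σx)² = 1010317 − 998001 = 12316; nΣy² − (Σy)² = 519981 − 514089 = 5892
r = 4052 / √(12316 × 5892) = 4052 / 8518.5604 ≈ 0.4757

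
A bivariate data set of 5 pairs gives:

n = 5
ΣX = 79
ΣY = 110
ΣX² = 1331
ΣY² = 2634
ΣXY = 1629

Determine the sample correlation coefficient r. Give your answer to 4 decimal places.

-0.8189

r = (nΣXY − ΣXΣY) / √[(nΣX² − (ΣX)²)(nΣY² − (ΣY)²)]
Numerator: 5×1629 − 79×110 = -545
Denominator: √[(6655 − 6241)(13170 − 12100)] = √[414 × 1070] = 665.5674
r = -545 / 665.5674 ≈ -0.8189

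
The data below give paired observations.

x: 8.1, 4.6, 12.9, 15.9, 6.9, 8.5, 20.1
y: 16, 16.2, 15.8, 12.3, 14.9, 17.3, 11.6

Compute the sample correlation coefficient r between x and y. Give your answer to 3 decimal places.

-0.832

n = 7, Σx = 77, Σy = 104.1, Σx² = 1029.86, Σy² = 1575.23, Σxy = 1086.53
nΣxy − ΣxΣy = 7605.71 − 8015.7 = -409.99
nΣx² − (Σx)² = 7209.02 − 5929 = 1280.02; nΣy² − (Σy)² = 11026.61 − 10836.81 = 189.8
r = -409.99 / √(1280.02 × 189.8) = -409.99 / 492.8973 ≈ -0.832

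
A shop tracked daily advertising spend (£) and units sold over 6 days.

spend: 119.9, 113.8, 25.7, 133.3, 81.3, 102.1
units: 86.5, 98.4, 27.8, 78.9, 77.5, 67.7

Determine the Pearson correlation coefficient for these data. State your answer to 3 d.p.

0.867

n = 6, Σx = 576.1, Σy = 436.8, Σx² = 62789.93, Σy² = 34752.4, Σxy = 46014.02
nΣxy − ΣxΣy = 276084.12 − 251640.48 = 24443.64
nΣx² − (Σx)² = 376739.58 − 331891.21 = 44848.37; nΣy² − (Σy)² = 208514.4 − 190794.24 = 17720.16
r = 24443.64 / √(44848.37 × 17720.16) = 24443.64 / 28190.7838 ≈ 0.867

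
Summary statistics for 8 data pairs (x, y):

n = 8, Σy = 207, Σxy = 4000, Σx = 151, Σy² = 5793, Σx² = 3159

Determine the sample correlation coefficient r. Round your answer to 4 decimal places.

0.2528

r = (nΣxy − ΣxΣy) / √[(nΣx² − (Σx)²)(nΣy² − (Σy)²)]
Numerator: 8×4000 − 151×207 = 743
Denominator: √[(25272 − 22801)(46344 − 42849)] = √[2471 × 3495] = 2938.7319
r = 743 / 2938.7319 ≈ 0.2528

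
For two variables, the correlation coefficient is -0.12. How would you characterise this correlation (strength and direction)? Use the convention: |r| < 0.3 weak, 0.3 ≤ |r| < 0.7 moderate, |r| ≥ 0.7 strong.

weak negative

r = -0.12 < 0 so the relationship is negative.
|r| = 0.12, which falls in the weak range.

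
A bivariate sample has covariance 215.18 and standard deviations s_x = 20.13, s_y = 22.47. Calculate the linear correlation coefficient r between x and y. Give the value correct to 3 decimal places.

0.476

r = Cov(x,y) / (s_x · s_y) = 215.18 / (20.13 × 22.47)
  = 215.18 / 452.3211 ≈ 0.476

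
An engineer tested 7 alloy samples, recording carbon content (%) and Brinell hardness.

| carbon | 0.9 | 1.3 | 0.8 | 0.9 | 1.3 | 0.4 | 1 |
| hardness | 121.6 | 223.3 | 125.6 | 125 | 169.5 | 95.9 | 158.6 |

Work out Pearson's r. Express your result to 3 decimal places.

0.877

n = 7, Σx = 6.6, Σy = 1019.5, Σx² = 6.8, Σy² = 159130.83, Σxy = 1030.02
nΣxy − ΣxΣy = 7210.14 − 6728.7 = 481.44
nΣx² − (Σx)² = 47.6 − 43.56 = 4.04; nΣy² − (Σy)² = 1113915.81 − 1039380.25 = 74535.56
r = 481.44 / √(4.04 × 74535.56) = 481.44 / 548.7474 ≈ 0.877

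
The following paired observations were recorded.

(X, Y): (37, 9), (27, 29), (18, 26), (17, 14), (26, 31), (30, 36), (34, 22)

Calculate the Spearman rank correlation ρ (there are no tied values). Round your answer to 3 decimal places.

Rank X: 7, 4, 2, 1, 3, 5, 6
Rank Y: 1, 5, 4, 2, 6, 7, 3
d = rank(X) − rank(Y): 6, -1, -2, -1, -3, -2, 3; Σd² = 64
ρ = 1 − 6Σd² / [n(n²−1)] = 1 − 6×64 / (7×48) = 1 − 384/336 ≈ -0.143

-0.143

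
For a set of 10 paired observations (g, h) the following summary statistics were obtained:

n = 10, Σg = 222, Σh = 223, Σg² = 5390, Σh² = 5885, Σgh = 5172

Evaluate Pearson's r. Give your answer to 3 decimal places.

0.341

r = (nΣgh − ΣgΣh) / √[(nΣg² − (Σg)²)(nΣh² − (Σh)²)]
Numerator: 10×5172 − 222×223 = 2214
Denominator: √[(53900 − 49284)(58850 − 49729)] = √[4616 × 9121] = 6488.6467
r = 2214 / 6488.6467 ≈ 0.341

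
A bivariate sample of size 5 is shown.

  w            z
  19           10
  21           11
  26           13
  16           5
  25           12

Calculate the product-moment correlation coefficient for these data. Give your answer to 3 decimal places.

0.919

n = 5, Σw = 107, Σz = 51, Σw² = 2359, Σz² = 559, Σwz = 1139
nΣwz − ΣwΣz = 5695 − 5457 = 238
nΣw² − (Σw)² = 11795 − 11449 = 346; nΣz² − (Σz)² = 2795 − 2601 = 194
r = 238 / √(346 × 194) = 238 / 259.0830 ≈ 0.919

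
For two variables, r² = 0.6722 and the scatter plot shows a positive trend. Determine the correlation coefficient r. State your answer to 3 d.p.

|r| = √0.6722 = 0.820
The association is positive, so r = 0.820.

0.820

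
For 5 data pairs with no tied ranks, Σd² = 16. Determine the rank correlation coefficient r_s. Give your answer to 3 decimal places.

0.200

ρ = 1 − 6Σd² / [n(n²−1)] = 1 − 6×16 / (5×24)
  = 1 − 96/120 = 1 − 0.8000 ≈ 0.200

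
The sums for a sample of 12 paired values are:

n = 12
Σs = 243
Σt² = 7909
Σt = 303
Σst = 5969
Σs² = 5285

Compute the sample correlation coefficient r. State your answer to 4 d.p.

-0.5437

r = (nΣst − ΣsΣt) / √[(nΣs² − (Σs)²)(nΣt² − (Σt)²)]
Numerator: 12×5969 − 243×303 = -2001
Denominator: √[(63420 − 59049)(94908 − 91809)] = √[4371 × 3099] = 3680.4523
r = -2001 / 3680.4523 ≈ -0.5437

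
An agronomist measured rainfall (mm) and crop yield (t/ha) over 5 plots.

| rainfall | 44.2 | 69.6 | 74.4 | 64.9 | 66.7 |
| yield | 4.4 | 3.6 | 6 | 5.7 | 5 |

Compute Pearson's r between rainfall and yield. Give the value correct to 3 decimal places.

n = 5, Σx = 319.8, Σy = 24.7, Σx² = 20994.06, Σy² = 125.81, Σxy = 1594.87
nΣxy − ΣxΣy = 7974.35 − 7899.06 = 75.29
nΣx² − (Σx)² = 104970.3 − 102272.04 = 2698.26; nΣy² − (Σy)² = 629.05 − 610.09 = 18.96
r = 75.29 / √(2698.26 × 18.96) = 75.29 / 226.1836 ≈ 0.333

0.333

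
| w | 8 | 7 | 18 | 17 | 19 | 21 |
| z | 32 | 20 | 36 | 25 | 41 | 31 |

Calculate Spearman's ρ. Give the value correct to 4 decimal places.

Rank w: 2, 1, 4, 3, 5, 6
Rank z: 4, 1, 5, 2, 6, 3
d = rank(w) − rank(z): -2, 0, -1, 1, -1, 3; Σd² = 16
ρ = 1 − 6Σd² / [n(n²−1)] = 1 − 6×16 / (6×35) = 1 − 96/210 ≈ 0.5429

0.5429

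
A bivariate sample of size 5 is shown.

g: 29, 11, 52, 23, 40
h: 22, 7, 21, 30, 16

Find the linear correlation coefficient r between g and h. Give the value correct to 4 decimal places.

0.3021

n = 5, Σg = 155, Σh = 96, Σg² = 5795, Σh² = 2130, Σgh = 3137
nΣgh − ΣgΣh = 15685 − 14880 = 805
nΣg² − (Σg)² = 28975 − 24025 = 4950; nΣh² − (Σh)² = 10650 − 9216 = 1434
r = 805 / √(4950 × 1434) = 805 / 2664.2635 ≈ 0.3021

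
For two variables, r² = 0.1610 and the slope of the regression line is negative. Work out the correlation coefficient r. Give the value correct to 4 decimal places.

-0.4012

|r| = √0.1610 = 0.4012
The association is negative, so r = −0.4012.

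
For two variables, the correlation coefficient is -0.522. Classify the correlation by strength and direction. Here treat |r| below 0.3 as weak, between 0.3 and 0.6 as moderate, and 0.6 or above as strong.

moderate negative

r = -0.522 < 0 so the relationship is negative.
|r| = 0.522, which falls in the moderate range.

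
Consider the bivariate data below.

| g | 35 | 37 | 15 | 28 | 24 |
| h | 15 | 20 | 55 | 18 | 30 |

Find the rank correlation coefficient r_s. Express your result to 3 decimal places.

-0.700

Rank g: 4, 5, 1, 3, 2
Rank h: 1, 3, 5, 2, 4
d = rank(g) − rank(h): 3, 2, -4, 1, -2; Σd² = 34
ρ = 1 − 6Σd² / [n(n²−1)] = 1 − 6×34 / (5×24) = 1 − 204/120 ≈ -0.700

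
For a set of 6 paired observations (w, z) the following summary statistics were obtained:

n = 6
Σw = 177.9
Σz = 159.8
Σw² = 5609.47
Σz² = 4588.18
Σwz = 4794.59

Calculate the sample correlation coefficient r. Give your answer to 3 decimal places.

0.169

r = (nΣwz − ΣwΣz) / √[(nΣw² − (Σw)²)(nΣz² − (Σz)²)]
Numerator: 6×4794.59 − 177.9×159.8 = 339.12
Denominator: √[(33656.82 − 31648.41)(27529.08 − 25536.04)] = √[2008.41 × 1993.04] = 2000.7102
r = 339.12 / 2000.7102 ≈ 0.169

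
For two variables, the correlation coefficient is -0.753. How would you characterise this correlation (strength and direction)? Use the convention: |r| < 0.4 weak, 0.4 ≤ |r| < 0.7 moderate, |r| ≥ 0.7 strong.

strong negative

r = -0.753 < 0 so the relationship is negative.
|r| = 0.753, which falls in the strong range.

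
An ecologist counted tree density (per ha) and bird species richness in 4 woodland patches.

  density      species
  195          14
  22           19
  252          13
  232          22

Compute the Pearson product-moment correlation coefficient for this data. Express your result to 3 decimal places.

-0.291

n = 4, Σx = 701, Σy = 68, Σx² = 155837, Σy² = 1210, Σxy = 11528
nΣxy − ΣxΣy = 46112 − 47668 = -1556
nΣx² − (Σx)² = 623348 − 491401 = 131947; nΣy² − (Σy)² = 4840 − 4624 = 216
r = -1556 / √(131947 × 216) = -1556 / 5338.5908 ≈ -0.291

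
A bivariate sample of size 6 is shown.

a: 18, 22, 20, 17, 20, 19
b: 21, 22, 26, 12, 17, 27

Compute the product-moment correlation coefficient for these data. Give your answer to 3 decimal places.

n = 6, Σa = 116, Σb = 125, Σa² = 2258, Σb² = 2763, Σab = 2439
nΣab − ΣaΣb = 14634 − 14500 = 134
nΣa² − (Σa)² = 13548 − 13456 = 92; nΣb² − (Σb)² = 16578 − 15625 = 953
r = 134 / √(92 × 953) = 134 / 296.1013 ≈ 0.453

0.453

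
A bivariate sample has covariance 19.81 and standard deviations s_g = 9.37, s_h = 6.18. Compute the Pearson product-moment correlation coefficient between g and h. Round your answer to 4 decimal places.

r = Cov(g,h) / (s_g · s_h) = 19.81 / (9.37 × 6.18)
  = 19.81 / 57.9066 ≈ 0.3421

0.3421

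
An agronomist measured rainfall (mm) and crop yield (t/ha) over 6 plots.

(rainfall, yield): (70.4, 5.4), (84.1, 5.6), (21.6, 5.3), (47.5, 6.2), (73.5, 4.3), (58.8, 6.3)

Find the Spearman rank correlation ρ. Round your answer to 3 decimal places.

-0.143

Rank rainfall: 4, 6, 1, 2, 5, 3
Rank yield: 3, 4, 2, 5, 1, 6
d = rank(rainfall) − rank(yield): 1, 2, -1, -3, 4, -3; Σd² = 40
ρ = 1 − 6Σd² / [n(n²−1)] = 1 − 6×40 / (6×35) = 1 − 240/210 ≈ -0.143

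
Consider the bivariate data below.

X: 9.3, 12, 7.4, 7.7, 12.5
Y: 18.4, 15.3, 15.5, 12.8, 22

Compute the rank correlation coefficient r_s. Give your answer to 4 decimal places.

Rank X: 3, 4, 1, 2, 5
Rank Y: 4, 2, 3, 1, 5
d = rank(X) − rank(Y): -1, 2, -2, 1, 0; Σd² = 10
ρ = 1 − 6Σd² / [n(n²−1)] = 1 − 6×10 / (5×24) = 1 − 60/120 ≈ 0.5000

0.5000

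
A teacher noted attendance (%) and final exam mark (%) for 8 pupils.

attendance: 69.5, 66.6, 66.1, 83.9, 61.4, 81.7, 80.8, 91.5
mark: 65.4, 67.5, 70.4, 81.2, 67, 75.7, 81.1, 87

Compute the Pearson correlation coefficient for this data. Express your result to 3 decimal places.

n = 8, Σx = 601.5, Σy = 595.3, Σx² = 46019.97, Σy² = 44748.71, Σxy = 45318.79
nΣxy − ΣxΣy = 362550.32 − 358072.95 = 4477.37
nΣx² − (Σx)² = 368159.76 − 361802.25 = 6357.51; nΣy² − (Σy)² = 357989.68 − 354382.09 = 3607.59
r = 4477.37 / √(6357.51 × 3607.59) = 4477.37 / 4789.0802 ≈ 0.935

0.935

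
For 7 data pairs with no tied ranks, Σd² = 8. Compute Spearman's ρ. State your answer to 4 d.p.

ρ = 1 − 6Σd² / [n(n²−1)] = 1 − 6×8 / (7×48)
  = 1 − 48/336 = 1 − 0.14286 ≈ 0.8571

0.8571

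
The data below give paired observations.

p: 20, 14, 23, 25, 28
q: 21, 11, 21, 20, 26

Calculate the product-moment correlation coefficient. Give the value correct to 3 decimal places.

n = 5, Σp = 110, Σq = 99, Σp² = 2534, Σq² = 2079, Σpq = 2285
nΣpq − ΣpΣq = 11425 − 10890 = 535
nΣp² − (Σp)² = 12670 − 12100 = 570; nΣq² − (Σq)² = 10395 − 9801 = 594
r = 535 / √(570 × 594) = 535 / 581.8763 ≈ 0.919

0.919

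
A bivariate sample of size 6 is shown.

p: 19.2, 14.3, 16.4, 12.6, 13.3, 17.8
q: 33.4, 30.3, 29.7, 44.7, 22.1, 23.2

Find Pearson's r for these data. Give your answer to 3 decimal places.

n = 6, Σp = 93.6, Σq = 183.4, Σp² = 1494.58, Σq² = 5940.48, Σpq = 2831.76
nΣpq − ΣpΣq = 16990.56 − 17166.24 = -175.68
nΣp² − (Σp)² = 8967.48 − 8760.96 = 206.52; nΣq² − (Σq)² = 35642.88 − 33635.56 = 2007.32
r = -175.68 / √(206.52 × 2007.32) = -175.68 / 643.8569 ≈ -0.273

-0.273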